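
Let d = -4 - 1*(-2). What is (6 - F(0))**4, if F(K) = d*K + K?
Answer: 1296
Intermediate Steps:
d = -2 (d = -4 + 2 = -2)
F(K) = -K (F(K) = -2*K + K = -K)
(6 - F(0))**4 = (6 - (-1)*0)**4 = (6 - 1*0)**4 = (6 + 0)**4 = 6**4 = 1296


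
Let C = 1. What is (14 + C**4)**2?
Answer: 225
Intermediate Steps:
(14 + C**4)**2 = (14 + 1**4)**2 = (14 + 1)**2 = 15**2 = 225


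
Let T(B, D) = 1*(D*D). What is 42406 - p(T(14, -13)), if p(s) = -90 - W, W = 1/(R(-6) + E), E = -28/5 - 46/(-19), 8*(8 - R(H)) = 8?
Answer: 15426143/363 ≈ 42496.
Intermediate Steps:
R(H) = 7 (R(H) = 8 - ⅛*8 = 8 - 1 = 7)
T(B, D) = D² (T(B, D) = 1*D² = D²)
E = -302/95 (E = -28*⅕ - 46*(-1/19) = -28/5 + 46/19 = -302/95 ≈ -3.1789)
W = 95/363 (W = 1/(7 - 302/95) = 1/(363/95) = 95/363 ≈ 0.26171)
p(s) = -32765/363 (p(s) = -90 - 1*95/363 = -90 - 95/363 = -32765/363)
42406 - p(T(14, -13)) = 42406 - 1*(-32765/363) = 42406 + 32765/363 = 15426143/363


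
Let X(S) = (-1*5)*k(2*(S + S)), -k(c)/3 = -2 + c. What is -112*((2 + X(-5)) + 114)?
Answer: 23968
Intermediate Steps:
k(c) = 6 - 3*c (k(c) = -3*(-2 + c) = 6 - 3*c)
X(S) = -30 + 60*S (X(S) = (-1*5)*(6 - 6*(S + S)) = -5*(6 - 6*2*S) = -5*(6 - 12*S) = -30 + 60*S)
-112*((2 + X(-5)) + 114) = -112*((2 + (-30 + 60*(-5))) + 114) = -112*((2 + (-30 - 300)) + 114) = -112*((2 - 330) + 114) = -112*(-328 + 114) = -112*(-214) = 23968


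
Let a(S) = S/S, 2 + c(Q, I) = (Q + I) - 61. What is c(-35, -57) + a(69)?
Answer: -154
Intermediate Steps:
c(Q, I) = -63 + I + Q (c(Q, I) = -2 + ((Q + I) - 61) = -2 + ((I + Q) - 61) = -2 + (-61 + I + Q) = -63 + I + Q)
a(S) = 1
c(-35, -57) + a(69) = (-63 - 57 - 35) + 1 = -155 + 1 = -154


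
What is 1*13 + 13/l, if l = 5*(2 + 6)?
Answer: 533/40 ≈ 13.325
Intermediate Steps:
l = 40 (l = 5*8 = 40)
1*13 + 13/l = 1*13 + 13/40 = 13 + 13*(1/40) = 13 + 13/40 = 533/40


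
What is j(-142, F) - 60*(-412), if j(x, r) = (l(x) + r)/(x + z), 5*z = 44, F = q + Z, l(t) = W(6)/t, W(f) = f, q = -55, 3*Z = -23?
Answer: 94778285/3834 ≈ 24720.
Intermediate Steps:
Z = -23/3 (Z = (1/3)*(-23) = -23/3 ≈ -7.6667)
l(t) = 6/t
F = -188/3 (F = -55 - 23/3 = -188/3 ≈ -62.667)
z = 44/5 (z = (1/5)*44 = 44/5 ≈ 8.8000)
j(x, r) = (r + 6/x)/(44/5 + x) (j(x, r) = (6/x + r)/(x + 44/5) = (r + 6/x)/(44/5 + x))
j(-142, F) - 60*(-412) = 5*(6 - 188/3*(-142))/(-142*(44 + 5*(-142))) - 60*(-412) = 5*(-1/142)*(6 + 26696/3)/(44 - 710) + 24720 = 5*(-1/142)*(26714/3)/(-666) + 24720 = 5*(-1/142)*(-1/666)*(26714/3) + 24720 = 1805/3834 + 24720 = 94778285/3834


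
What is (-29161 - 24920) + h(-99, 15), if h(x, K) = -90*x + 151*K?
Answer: -42906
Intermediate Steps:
(-29161 - 24920) + h(-99, 15) = (-29161 - 24920) + (-90*(-99) + 151*15) = -54081 + (8910 + 2265) = -54081 + 11175 = -42906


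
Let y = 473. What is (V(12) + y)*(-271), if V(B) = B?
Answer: -131435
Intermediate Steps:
(V(12) + y)*(-271) = (12 + 473)*(-271) = 485*(-271) = -131435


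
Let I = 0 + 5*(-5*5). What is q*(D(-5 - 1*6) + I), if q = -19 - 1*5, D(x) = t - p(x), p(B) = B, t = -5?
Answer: 2856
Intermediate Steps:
D(x) = -5 - x
I = -125 (I = 0 + 5*(-25) = 0 - 125 = -125)
q = -24 (q = -19 - 5 = -24)
q*(D(-5 - 1*6) + I) = -24*((-5 - (-5 - 1*6)) - 125) = -24*((-5 - (-5 - 6)) - 125) = -24*((-5 - 1*(-11)) - 125) = -24*((-5 + 11) - 125) = -24*(6 - 125) = -24*(-119) = 2856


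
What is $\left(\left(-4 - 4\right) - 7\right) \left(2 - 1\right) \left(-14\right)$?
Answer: $210$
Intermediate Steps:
$\left(\left(-4 - 4\right) - 7\right) \left(2 - 1\right) \left(-14\right) = \left(-8 - 7\right) 1 \left(-14\right) = \left(-15\right) 1 \left(-14\right) = \left(-15\right) \left(-14\right) = 210$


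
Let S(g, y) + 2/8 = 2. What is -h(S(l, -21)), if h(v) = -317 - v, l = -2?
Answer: 1275/4 ≈ 318.75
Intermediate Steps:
S(g, y) = 7/4 (S(g, y) = -¼ + 2 = 7/4)
-h(S(l, -21)) = -(-317 - 1*7/4) = -(-317 - 7/4) = -1*(-1275/4) = 1275/4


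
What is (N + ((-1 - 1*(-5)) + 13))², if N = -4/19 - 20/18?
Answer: 7187761/29241 ≈ 245.81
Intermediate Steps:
N = -226/171 (N = -4*1/19 - 20*1/18 = -4/19 - 10/9 = -226/171 ≈ -1.3216)
(N + ((-1 - 1*(-5)) + 13))² = (-226/171 + ((-1 - 1*(-5)) + 13))² = (-226/171 + ((-1 + 5) + 13))² = (-226/171 + (4 + 13))² = (-226/171 + 17)² = (2681/171)² = 7187761/29241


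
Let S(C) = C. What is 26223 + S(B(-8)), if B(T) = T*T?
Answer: 26287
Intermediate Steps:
B(T) = T**2
26223 + S(B(-8)) = 26223 + (-8)**2 = 26223 + 64 = 26287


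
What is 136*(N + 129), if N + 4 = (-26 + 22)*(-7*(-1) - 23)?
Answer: 25704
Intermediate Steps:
N = 60 (N = -4 + (-26 + 22)*(-7*(-1) - 23) = -4 - 4*(7 - 23) = -4 - 4*(-16) = -4 + 64 = 60)
136*(N + 129) = 136*(60 + 129) = 136*189 = 25704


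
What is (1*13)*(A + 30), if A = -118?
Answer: -1144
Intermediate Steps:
(1*13)*(A + 30) = (1*13)*(-118 + 30) = 13*(-88) = -1144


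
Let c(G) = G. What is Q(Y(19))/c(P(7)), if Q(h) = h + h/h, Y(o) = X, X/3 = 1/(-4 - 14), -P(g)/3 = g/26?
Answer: -65/63 ≈ -1.0317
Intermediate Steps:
P(g) = -3*g/26
X = -⅙ (X = 3/(-4 - 14) = 3/(-18) = 3*(-1/18) = -⅙ ≈ -0.16667)
Y(o) = -⅙
Q(h) = 1 + h (Q(h) = h + 1 = 1 + h)
Q(Y(19))/c(P(7)) = (1 - ⅙)/((-3/26*7)) = 5/(6*(-21/26)) = (⅚)*(-26/21) = -65/63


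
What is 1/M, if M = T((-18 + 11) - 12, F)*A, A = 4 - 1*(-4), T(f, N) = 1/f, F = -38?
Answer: -19/8 ≈ -2.3750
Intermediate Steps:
A = 8 (A = 4 + 4 = 8)
M = -8/19 (M = 8/((-18 + 11) - 12) = 8/(-7 - 12) = 8/(-19) = -1/19*8 = -8/19 ≈ -0.42105)
1/M = 1/(-8/19) = -19/8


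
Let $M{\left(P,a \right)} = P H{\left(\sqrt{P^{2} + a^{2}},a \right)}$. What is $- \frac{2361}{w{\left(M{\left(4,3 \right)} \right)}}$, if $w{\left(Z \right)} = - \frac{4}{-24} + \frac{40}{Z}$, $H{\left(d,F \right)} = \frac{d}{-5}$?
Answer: $\frac{14166}{59} \approx 240.1$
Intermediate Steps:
$H{\left(d,F \right)} = - \frac{d}{5}$ ($H{\left(d,F \right)} = d \left(- \frac{1}{5}\right) = - \frac{d}{5}$)
$M{\left(P,a \right)} = - \frac{P \sqrt{P^{2} + a^{2}}}{5}$ ($M{\left(P,a \right)} = P \left(- \frac{\sqrt{P^{2} + a^{2}}}{5}\right) = - \frac{P \sqrt{P^{2} + a^{2}}}{5}$)
$w{\left(Z \right)} = \frac{1}{6} + \frac{40}{Z}$ ($w{\left(Z \right)} = \left(-4\right) \left(- \frac{1}{24}\right) + \frac{40}{Z} = \frac{1}{6} + \frac{40}{Z}$)
$- \frac{2361}{w{\left(M{\left(4,3 \right)} \right)}} = - \frac{2361}{\frac{1}{6} \frac{1}{\left(- \frac{1}{5}\right) 4 \sqrt{4^{2} + 3^{2}}} \left(240 - \frac{4 \sqrt{4^{2} + 3^{2}}}{5}\right)} = - \frac{2361}{\frac{1}{6} \frac{1}{\left(- \frac{1}{5}\right) 4 \sqrt{16 + 9}} \left(240 - \frac{4 \sqrt{16 + 9}}{5}\right)} = - \frac{2361}{\frac{1}{6} \frac{1}{\left(- \frac{1}{5}\right) 4 \sqrt{25}} \left(240 - \frac{4 \sqrt{25}}{5}\right)} = - \frac{2361}{\frac{1}{6} \frac{1}{\left(- \frac{1}{5}\right) 4 \cdot 5} \left(240 - \frac{4}{5} \cdot 5\right)} = - \frac{2361}{\frac{1}{6} \frac{1}{-4} \left(240 - 4\right)} = - \frac{2361}{\frac{1}{6} \left(- \frac{1}{4}\right) 236} = - \frac{2361}{- \frac{59}{6}} = \left(-2361\right) \left(- \frac{6}{59}\right) = \frac{14166}{59}$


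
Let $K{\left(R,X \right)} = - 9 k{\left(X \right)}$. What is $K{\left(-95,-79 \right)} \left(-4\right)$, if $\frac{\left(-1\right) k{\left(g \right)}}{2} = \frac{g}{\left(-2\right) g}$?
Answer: $36$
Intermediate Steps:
$k{\left(g \right)} = 1$ ($k{\left(g \right)} = - 2 \frac{g}{\left(-2\right) g} = - 2 g \left(- \frac{1}{2 g}\right) = \left(-2\right) \left(- \frac{1}{2}\right) = 1$)
$K{\left(R,X \right)} = -9$ ($K{\left(R,X \right)} = \left(-9\right) 1 = -9$)
$K{\left(-95,-79 \right)} \left(-4\right) = \left(-9\right) \left(-4\right) = 36$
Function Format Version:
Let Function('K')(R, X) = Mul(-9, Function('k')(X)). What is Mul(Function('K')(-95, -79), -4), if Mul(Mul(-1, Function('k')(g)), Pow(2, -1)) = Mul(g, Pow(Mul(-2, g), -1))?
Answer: 36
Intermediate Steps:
Function('k')(g) = 1 (Function('k')(g) = Mul(-2, Mul(g, Pow(Mul(-2, g), -1))) = Mul(-2, Mul(g, Mul(Rational(-1, 2), Pow(g, -1)))) = Mul(-2, Rational(-1, 2)) = 1)
Function('K')(R, X) = -9 (Function('K')(R, X) = Mul(-9, 1) = -9)
Mul(Function('K')(-95, -79), -4) = Mul(-9, -4) = 36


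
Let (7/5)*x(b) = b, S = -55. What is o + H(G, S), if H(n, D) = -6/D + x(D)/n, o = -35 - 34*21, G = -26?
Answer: -7481273/10010 ≈ -747.38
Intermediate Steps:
x(b) = 5*b/7
o = -749 (o = -35 - 714 = -749)
H(n, D) = -6/D + 5*D/(7*n) (H(n, D) = -6/D + (5*D/7)/n = -6/D + 5*D/(7*n))
o + H(G, S) = -749 + (-6/(-55) + (5/7)*(-55)/(-26)) = -749 + (-6*(-1/55) + (5/7)*(-55)*(-1/26)) = -749 + (6/55 + 275/182) = -749 + 16217/10010 = -7481273/10010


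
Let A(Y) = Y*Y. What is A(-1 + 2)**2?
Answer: 1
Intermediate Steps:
A(Y) = Y**2
A(-1 + 2)**2 = ((-1 + 2)**2)**2 = (1**2)**2 = 1**2 = 1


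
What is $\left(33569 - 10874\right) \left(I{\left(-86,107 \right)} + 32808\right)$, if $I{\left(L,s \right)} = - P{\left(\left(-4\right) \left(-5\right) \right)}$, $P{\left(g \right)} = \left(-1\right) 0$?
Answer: $744577560$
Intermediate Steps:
$P{\left(g \right)} = 0$
$I{\left(L,s \right)} = 0$ ($I{\left(L,s \right)} = \left(-1\right) 0 = 0$)
$\left(33569 - 10874\right) \left(I{\left(-86,107 \right)} + 32808\right) = \left(33569 - 10874\right) \left(0 + 32808\right) = 22695 \cdot 32808 = 744577560$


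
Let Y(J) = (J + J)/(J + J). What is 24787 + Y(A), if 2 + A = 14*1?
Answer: 24788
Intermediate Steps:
A = 12 (A = -2 + 14*1 = -2 + 14 = 12)
Y(J) = 1 (Y(J) = (2*J)/((2*J)) = (2*J)*(1/(2*J)) = 1)
24787 + Y(A) = 24787 + 1 = 24788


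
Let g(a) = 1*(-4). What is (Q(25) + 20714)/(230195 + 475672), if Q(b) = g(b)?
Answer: 20710/705867 ≈ 0.029340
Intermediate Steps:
g(a) = -4
Q(b) = -4
(Q(25) + 20714)/(230195 + 475672) = (-4 + 20714)/(230195 + 475672) = 20710/705867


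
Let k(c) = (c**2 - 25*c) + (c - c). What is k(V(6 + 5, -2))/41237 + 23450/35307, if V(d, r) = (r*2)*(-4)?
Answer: 961923442/1455954759 ≈ 0.66068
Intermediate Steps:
V(d, r) = -8*r (V(d, r) = (2*r)*(-4) = -8*r)
k(c) = c**2 - 25*c (k(c) = (c**2 - 25*c) + 0 = c**2 - 25*c)
k(V(6 + 5, -2))/41237 + 23450/35307 = ((-8*(-2))*(-25 - 8*(-2)))/41237 + 23450/35307 = (16*(-25 + 16))*(1/41237) + 23450*(1/35307) = (16*(-9))*(1/41237) + 23450/35307 = -144*1/41237 + 23450/35307 = -144/41237 + 23450/35307 = 961923442/1455954759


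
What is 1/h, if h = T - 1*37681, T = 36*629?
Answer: -1/15037 ≈ -6.6503e-5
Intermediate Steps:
T = 22644
h = -15037 (h = 22644 - 1*37681 = 22644 - 37681 = -15037)
1/h = 1/(-15037) = -1/15037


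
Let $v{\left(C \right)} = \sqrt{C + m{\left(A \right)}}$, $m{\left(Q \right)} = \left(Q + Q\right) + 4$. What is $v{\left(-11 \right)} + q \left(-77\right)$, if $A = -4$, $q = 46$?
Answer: $-3542 + i \sqrt{15} \approx -3542.0 + 3.873 i$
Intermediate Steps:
$m{\left(Q \right)} = 4 + 2 Q$ ($m{\left(Q \right)} = 2 Q + 4 = 4 + 2 Q$)
$v{\left(C \right)} = \sqrt{-4 + C}$ ($v{\left(C \right)} = \sqrt{C + \left(4 + 2 \left(-4\right)\right)} = \sqrt{C + \left(4 - 8\right)} = \sqrt{C - 4} = \sqrt{-4 + C}$)
$v{\left(-11 \right)} + q \left(-77\right) = \sqrt{-4 - 11} + 46 \left(-77\right) = \sqrt{-15} - 3542 = i \sqrt{15} - 3542 = -3542 + i \sqrt{15}$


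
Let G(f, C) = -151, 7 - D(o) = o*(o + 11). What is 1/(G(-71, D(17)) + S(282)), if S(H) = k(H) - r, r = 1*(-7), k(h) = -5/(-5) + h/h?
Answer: -1/142 ≈ -0.0070423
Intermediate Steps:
k(h) = 2 (k(h) = -5*(-⅕) + 1 = 1 + 1 = 2)
r = -7
D(o) = 7 - o*(11 + o) (D(o) = 7 - o*(o + 11) = 7 - o*(11 + o))
S(H) = 9 (S(H) = 2 - 1*(-7) = 2 + 7 = 9)
1/(G(-71, D(17)) + S(282)) = 1/(-151 + 9) = 1/(-142) = -1/142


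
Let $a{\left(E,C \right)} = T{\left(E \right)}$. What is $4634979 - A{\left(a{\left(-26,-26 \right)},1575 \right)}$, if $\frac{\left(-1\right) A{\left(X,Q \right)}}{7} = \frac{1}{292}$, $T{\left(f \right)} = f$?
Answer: $\frac{1353413875}{292} \approx 4.635 \cdot 10^{6}$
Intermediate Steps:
$a{\left(E,C \right)} = E$
$A{\left(X,Q \right)} = - \frac{7}{292}$
$4634979 - A{\left(a{\left(-26,-26 \right)},1575 \right)} = 4634979 - - \frac{7}{292} = 4634979 + \frac{7}{292} = \frac{1353413875}{292}$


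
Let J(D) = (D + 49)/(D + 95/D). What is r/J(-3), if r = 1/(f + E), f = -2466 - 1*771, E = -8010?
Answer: 52/776043 ≈ 6.7007e-5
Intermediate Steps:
f = -3237 (f = -2466 - 771 = -3237)
J(D) = (49 + D)/(D + 95/D)
r = -1/11247 (r = 1/(-3237 - 8010) = 1/(-11247) = -1/11247 ≈ -8.8913e-5)
r/J(-3) = -(-(95 + (-3)²)/(3*(49 - 3)))/11247 = -1/(11247*((-3*46/(95 + 9)))) = -1/(11247*((-3*46/104))) = -1/(11247*((-3*1/104*46))) = -1/(11247*(-69/52)) = -1/11247*(-52/69) = 52/776043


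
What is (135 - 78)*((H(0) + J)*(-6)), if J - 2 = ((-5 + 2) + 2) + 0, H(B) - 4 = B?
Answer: -1710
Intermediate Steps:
H(B) = 4 + B
J = 1 (J = 2 + (((-5 + 2) + 2) + 0) = 2 + ((-3 + 2) + 0) = 2 + (-1 + 0) = 2 - 1 = 1)
(135 - 78)*((H(0) + J)*(-6)) = (135 - 78)*(((4 + 0) + 1)*(-6)) = 57*((4 + 1)*(-6)) = 57*(5*(-6)) = 57*(-30) = -1710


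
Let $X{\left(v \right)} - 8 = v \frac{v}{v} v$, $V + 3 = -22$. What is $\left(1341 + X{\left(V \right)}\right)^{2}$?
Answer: $3896676$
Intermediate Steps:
$V = -25$ ($V = -3 - 22 = -25$)
$X{\left(v \right)} = 8 + v^{2}$ ($X{\left(v \right)} = 8 + v \frac{v}{v} v = 8 + v 1 v = 8 + v v = 8 + v^{2}$)
$\left(1341 + X{\left(V \right)}\right)^{2} = \left(1341 + \left(8 + \left(-25\right)^{2}\right)\right)^{2} = \left(1341 + \left(8 + 625\right)\right)^{2} = \left(1341 + 633\right)^{2} = 1974^{2} = 3896676$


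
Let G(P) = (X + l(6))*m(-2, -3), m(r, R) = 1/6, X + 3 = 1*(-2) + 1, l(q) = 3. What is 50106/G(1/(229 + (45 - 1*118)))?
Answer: -300636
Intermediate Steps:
X = -4 (X = -3 + (1*(-2) + 1) = -3 + (-2 + 1) = -3 - 1 = -4)
m(r, R) = 1/6
G(P) = -1/6 (G(P) = (-4 + 3)*(1/6) = -1*1/6 = -1/6)
50106/G(1/(229 + (45 - 1*118))) = 50106/(-1/6) = 50106*(-6) = -300636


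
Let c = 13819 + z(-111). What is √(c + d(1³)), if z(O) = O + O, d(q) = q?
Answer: √13598 ≈ 116.61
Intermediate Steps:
z(O) = 2*O
c = 13597 (c = 13819 + 2*(-111) = 13819 - 222 = 13597)
√(c + d(1³)) = √(13597 + 1³) = √(13597 + 1) = √13598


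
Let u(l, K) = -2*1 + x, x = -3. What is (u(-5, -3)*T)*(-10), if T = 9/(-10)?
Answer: -45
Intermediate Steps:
u(l, K) = -5 (u(l, K) = -2*1 - 3 = -2 - 3 = -5)
T = -9/10 (T = 9*(-⅒) = -9/10 ≈ -0.90000)
(u(-5, -3)*T)*(-10) = -5*(-9/10)*(-10) = (9/2)*(-10) = -45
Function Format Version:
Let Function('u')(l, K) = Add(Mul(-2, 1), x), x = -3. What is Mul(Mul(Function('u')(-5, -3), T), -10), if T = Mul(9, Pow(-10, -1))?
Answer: -45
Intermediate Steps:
Function('u')(l, K) = -5 (Function('u')(l, K) = Add(Mul(-2, 1), -3) = Add(-2, -3) = -5)
T = Rational(-9, 10) (T = Mul(9, Rational(-1, 10)) = Rational(-9, 10) ≈ -0.90000)
Mul(Mul(Function('u')(-5, -3), T), -10) = Mul(Mul(-5, Rational(-9, 10)), -10) = Mul(Rational(9, 2), -10) = -45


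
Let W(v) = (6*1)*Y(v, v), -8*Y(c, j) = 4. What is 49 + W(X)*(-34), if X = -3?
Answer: 151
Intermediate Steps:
Y(c, j) = -½ (Y(c, j) = -⅛*4 = -½)
W(v) = -3 (W(v) = (6*1)*(-½) = 6*(-½) = -3)
49 + W(X)*(-34) = 49 - 3*(-34) = 49 + 102 = 151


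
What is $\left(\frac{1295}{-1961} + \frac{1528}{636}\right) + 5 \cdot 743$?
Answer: $\frac{590962}{159} \approx 3716.7$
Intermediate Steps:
$\left(\frac{1295}{-1961} + \frac{1528}{636}\right) + 5 \cdot 743 = \left(1295 \left(- \frac{1}{1961}\right) + 1528 \cdot \frac{1}{636}\right) + 3715 = \left(- \frac{35}{53} + \frac{382}{159}\right) + 3715 = \frac{277}{159} + 3715 = \frac{590962}{159}$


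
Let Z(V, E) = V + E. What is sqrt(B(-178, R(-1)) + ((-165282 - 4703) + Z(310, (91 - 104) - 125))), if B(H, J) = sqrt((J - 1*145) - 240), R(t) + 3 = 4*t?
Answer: sqrt(-169813 + 14*I*sqrt(2)) ≈ 0.024 + 412.08*I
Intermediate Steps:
R(t) = -3 + 4*t
Z(V, E) = E + V
B(H, J) = sqrt(-385 + J) (B(H, J) = sqrt((J - 145) - 240) = sqrt((-145 + J) - 240) = sqrt(-385 + J))
sqrt(B(-178, R(-1)) + ((-165282 - 4703) + Z(310, (91 - 104) - 125))) = sqrt(sqrt(-385 + (-3 + 4*(-1))) + ((-165282 - 4703) + (((91 - 104) - 125) + 310))) = sqrt(sqrt(-385 + (-3 - 4)) + (-169985 + ((-13 - 125) + 310))) = sqrt(sqrt(-385 - 7) + (-169985 + (-138 + 310))) = sqrt(sqrt(-392) + (-169985 + 172)) = sqrt(14*I*sqrt(2) - 169813) = sqrt(-169813 + 14*I*sqrt(2))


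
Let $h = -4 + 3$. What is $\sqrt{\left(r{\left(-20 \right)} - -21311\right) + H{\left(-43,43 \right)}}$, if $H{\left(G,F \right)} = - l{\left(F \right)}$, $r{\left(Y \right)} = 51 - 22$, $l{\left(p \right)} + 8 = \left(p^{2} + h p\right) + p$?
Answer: $\sqrt{19499} \approx 139.64$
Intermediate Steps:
$h = -1$
$l{\left(p \right)} = -8 + p^{2}$ ($l{\left(p \right)} = -8 + \left(\left(p^{2} - p\right) + p\right) = -8 + p^{2}$)
$r{\left(Y \right)} = 29$
$H{\left(G,F \right)} = 8 - F^{2}$ ($H{\left(G,F \right)} = - (-8 + F^{2}) = 8 - F^{2}$)
$\sqrt{\left(r{\left(-20 \right)} - -21311\right) + H{\left(-43,43 \right)}} = \sqrt{\left(29 - -21311\right) + \left(8 - 43^{2}\right)} = \sqrt{\left(29 + 21311\right) + \left(8 - 1849\right)} = \sqrt{21340 + \left(8 - 1849\right)} = \sqrt{21340 - 1841} = \sqrt{19499}$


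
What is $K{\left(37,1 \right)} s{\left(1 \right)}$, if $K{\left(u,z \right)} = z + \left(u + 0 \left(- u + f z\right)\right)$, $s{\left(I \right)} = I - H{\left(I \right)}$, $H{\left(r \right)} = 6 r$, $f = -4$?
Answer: $-190$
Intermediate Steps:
$s{\left(I \right)} = - 5 I$ ($s{\left(I \right)} = I - 6 I = - 5 I$)
$K{\left(u,z \right)} = u + z$ ($K{\left(u,z \right)} = z + \left(u + 0 \left(- u - 4 z\right)\right) = z + \left(u + 0\right) = z + u = u + z$)
$K{\left(37,1 \right)} s{\left(1 \right)} = \left(37 + 1\right) \left(\left(-5\right) 1\right) = 38 \left(-5\right) = -190$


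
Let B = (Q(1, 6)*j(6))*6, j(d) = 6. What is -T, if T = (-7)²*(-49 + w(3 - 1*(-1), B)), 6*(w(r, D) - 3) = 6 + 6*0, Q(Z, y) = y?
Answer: 2205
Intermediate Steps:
B = 216 (B = (6*6)*6 = 36*6 = 216)
w(r, D) = 4 (w(r, D) = 3 + (6 + 6*0)/6 = 3 + (6 + 0)/6 = 3 + (⅙)*6 = 3 + 1 = 4)
T = -2205 (T = (-7)²*(-49 + 4) = 49*(-45) = -2205)
-T = -1*(-2205) = 2205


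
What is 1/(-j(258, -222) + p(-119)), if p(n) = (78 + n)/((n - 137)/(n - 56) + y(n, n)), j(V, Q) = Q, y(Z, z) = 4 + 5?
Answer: 1831/399307 ≈ 0.0045854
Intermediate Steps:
y(Z, z) = 9
p(n) = (78 + n)/(9 + (-137 + n)/(-56 + n)) (p(n) = (78 + n)/((n - 137)/(n - 56) + 9) = (78 + n)/((-137 + n)/(-56 + n) + 9) = (78 + n)/(9 + (-137 + n)/(-56 + n)))
1/(-j(258, -222) + p(-119)) = 1/(-1*(-222) + (-4368 + (-119)² + 22*(-119))/(-641 + 10*(-119))) = 1/(222 + (-4368 + 14161 - 2618)/(-641 - 1190)) = 1/(222 + 7175/(-1831)) = 1/(222 - 1/1831*7175) = 1/(222 - 7175/1831) = 1/(399307/1831) = 1831/399307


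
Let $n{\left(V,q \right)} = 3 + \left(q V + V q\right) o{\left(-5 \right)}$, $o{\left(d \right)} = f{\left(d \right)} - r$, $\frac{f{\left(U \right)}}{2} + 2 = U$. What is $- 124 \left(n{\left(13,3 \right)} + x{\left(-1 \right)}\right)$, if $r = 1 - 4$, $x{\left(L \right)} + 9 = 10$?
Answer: $105896$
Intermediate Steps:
$f{\left(U \right)} = -4 + 2 U$
$x{\left(L \right)} = 1$ ($x{\left(L \right)} = -9 + 10 = 1$)
$r = -3$ ($r = 1 - 4 = -3$)
$o{\left(d \right)} = -1 + 2 d$ ($o{\left(d \right)} = \left(-4 + 2 d\right) - -3 = \left(-4 + 2 d\right) + 3 = -1 + 2 d$)
$n{\left(V,q \right)} = 3 - 22 V q$ ($n{\left(V,q \right)} = 3 + \left(q V + V q\right) \left(-1 + 2 \left(-5\right)\right) = 3 + \left(V q + V q\right) \left(-1 - 10\right) = 3 + 2 V q \left(-11\right) = 3 - 22 V q$)
$- 124 \left(n{\left(13,3 \right)} + x{\left(-1 \right)}\right) = - 124 \left(\left(3 - 286 \cdot 3\right) + 1\right) = - 124 \left(\left(3 - 858\right) + 1\right) = - 124 \left(-855 + 1\right) = \left(-124\right) \left(-854\right) = 105896$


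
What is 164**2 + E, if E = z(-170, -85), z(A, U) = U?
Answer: 26811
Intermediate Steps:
E = -85
164**2 + E = 164**2 - 85 = 26896 - 85 = 26811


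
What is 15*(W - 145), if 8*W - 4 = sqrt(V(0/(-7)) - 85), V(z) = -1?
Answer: -4335/2 + 15*I*sqrt(86)/8 ≈ -2167.5 + 17.388*I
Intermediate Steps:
W = 1/2 + I*sqrt(86)/8 (W = 1/2 + sqrt(-1 - 85)/8 = 1/2 + sqrt(-86)/8 = 1/2 + (I*sqrt(86))/8 = 1/2 + I*sqrt(86)/8 ≈ 0.5 + 1.1592*I)
15*(W - 145) = 15*((1/2 + I*sqrt(86)/8) - 145) = 15*(-289/2 + I*sqrt(86)/8) = -4335/2 + 15*I*sqrt(86)/8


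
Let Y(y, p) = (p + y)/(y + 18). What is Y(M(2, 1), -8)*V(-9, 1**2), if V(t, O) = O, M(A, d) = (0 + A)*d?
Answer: -3/10 ≈ -0.30000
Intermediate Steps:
M(A, d) = A*d
Y(y, p) = (p + y)/(18 + y)
Y(M(2, 1), -8)*V(-9, 1**2) = ((-8 + 2*1)/(18 + 2*1))*1**2 = ((-8 + 2)/(18 + 2))*1 = (-6/20)*1 = ((1/20)*(-6))*1 = -3/10*1 = -3/10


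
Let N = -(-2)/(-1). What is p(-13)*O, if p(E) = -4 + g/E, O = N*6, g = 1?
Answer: 636/13 ≈ 48.923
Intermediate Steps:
N = -2 (N = -(-2)*(-1) = -1*2 = -2)
O = -12 (O = -2*6 = -12)
p(E) = -4 + 1/E
p(-13)*O = (-4 + 1/(-13))*(-12) = (-4 - 1/13)*(-12) = -53/13*(-12) = 636/13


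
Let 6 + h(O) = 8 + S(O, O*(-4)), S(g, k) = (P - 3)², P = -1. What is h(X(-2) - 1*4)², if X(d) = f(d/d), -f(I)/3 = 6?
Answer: 324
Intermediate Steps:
f(I) = -18 (f(I) = -3*6 = -18)
X(d) = -18
S(g, k) = 16 (S(g, k) = (-1 - 3)² = (-4)² = 16)
h(O) = 18 (h(O) = -6 + (8 + 16) = -6 + 24 = 18)
h(X(-2) - 1*4)² = 18² = 324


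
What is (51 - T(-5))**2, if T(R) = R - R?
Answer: 2601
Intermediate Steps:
T(R) = 0
(51 - T(-5))**2 = (51 - 1*0)**2 = (51 + 0)**2 = 51**2 = 2601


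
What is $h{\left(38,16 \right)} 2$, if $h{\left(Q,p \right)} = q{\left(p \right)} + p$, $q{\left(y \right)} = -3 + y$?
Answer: $58$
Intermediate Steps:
$h{\left(Q,p \right)} = -3 + 2 p$ ($h{\left(Q,p \right)} = \left(-3 + p\right) + p = -3 + 2 p$)
$h{\left(38,16 \right)} 2 = \left(-3 + 2 \cdot 16\right) 2 = \left(-3 + 32\right) 2 = 29 \cdot 2 = 58$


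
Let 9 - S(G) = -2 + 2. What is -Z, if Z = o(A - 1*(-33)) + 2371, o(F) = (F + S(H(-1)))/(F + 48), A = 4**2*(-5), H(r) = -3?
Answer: -2333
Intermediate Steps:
S(G) = 9 (S(G) = 9 - (-2 + 2) = 9 - 1*0 = 9 + 0 = 9)
A = -80 (A = 16*(-5) = -80)
o(F) = (9 + F)/(48 + F) (o(F) = (F + 9)/(F + 48) = (9 + F)/(48 + F))
Z = 2333 (Z = (9 + (-80 - 1*(-33)))/(48 + (-80 - 1*(-33))) + 2371 = (9 + (-80 + 33))/(48 + (-80 + 33)) + 2371 = (9 - 47)/(48 - 47) + 2371 = -38/1 + 2371 = 1*(-38) + 2371 = -38 + 2371 = 2333)
-Z = -1*2333 = -2333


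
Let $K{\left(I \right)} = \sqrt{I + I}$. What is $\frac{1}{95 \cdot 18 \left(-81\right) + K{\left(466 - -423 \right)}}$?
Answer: $- \frac{69255}{9592509161} - \frac{\sqrt{1778}}{19185018322} \approx -7.2219 \cdot 10^{-6}$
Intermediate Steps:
$K{\left(I \right)} = \sqrt{2} \sqrt{I}$ ($K{\left(I \right)} = \sqrt{2 I} = \sqrt{2} \sqrt{I}$)
$\frac{1}{95 \cdot 18 \left(-81\right) + K{\left(466 - -423 \right)}} = \frac{1}{95 \cdot 18 \left(-81\right) + \sqrt{2} \sqrt{466 - -423}} = \frac{1}{1710 \left(-81\right) + \sqrt{2} \sqrt{466 + 423}} = \frac{1}{-138510 + \sqrt{2} \sqrt{889}} = \frac{1}{-138510 + \sqrt{1778}}$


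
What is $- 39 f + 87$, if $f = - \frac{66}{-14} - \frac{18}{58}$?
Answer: $- \frac{17205}{203} \approx -84.754$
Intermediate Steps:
$f = \frac{894}{203}$ ($f = \left(-66\right) \left(- \frac{1}{14}\right) - \frac{9}{29} = \frac{33}{7} - \frac{9}{29} = \frac{894}{203} \approx 4.4039$)
$- 39 f + 87 = \left(-39\right) \frac{894}{203} + 87 = - \frac{34866}{203} + 87 = - \frac{17205}{203}$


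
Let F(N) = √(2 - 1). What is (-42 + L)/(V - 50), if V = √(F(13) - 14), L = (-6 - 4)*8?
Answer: 6100/2513 + 122*I*√13/2513 ≈ 2.4274 + 0.17504*I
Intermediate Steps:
L = -80 (L = -10*8 = -80)
F(N) = 1 (F(N) = √1 = 1)
V = I*√13 (V = √(1 - 14) = √(-13) = I*√13 ≈ 3.6056*I)
(-42 + L)/(V - 50) = (-42 - 80)/(I*√13 - 50) = -122/(-50 + I*√13)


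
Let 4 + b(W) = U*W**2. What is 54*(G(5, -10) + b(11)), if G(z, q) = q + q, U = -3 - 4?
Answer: -47034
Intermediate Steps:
U = -7
G(z, q) = 2*q
b(W) = -4 - 7*W**2
54*(G(5, -10) + b(11)) = 54*(2*(-10) + (-4 - 7*11**2)) = 54*(-20 + (-4 - 7*121)) = 54*(-20 + (-4 - 847)) = 54*(-20 - 851) = 54*(-871) = -47034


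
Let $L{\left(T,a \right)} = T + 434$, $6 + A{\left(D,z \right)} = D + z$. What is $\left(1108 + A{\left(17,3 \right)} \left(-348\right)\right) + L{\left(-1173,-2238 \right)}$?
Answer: $-4503$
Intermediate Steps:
$A{\left(D,z \right)} = -6 + D + z$ ($A{\left(D,z \right)} = -6 + \left(D + z\right) = -6 + D + z$)
$L{\left(T,a \right)} = 434 + T$
$\left(1108 + A{\left(17,3 \right)} \left(-348\right)\right) + L{\left(-1173,-2238 \right)} = \left(1108 + \left(-6 + 17 + 3\right) \left(-348\right)\right) + \left(434 - 1173\right) = \left(1108 + 14 \left(-348\right)\right) - 739 = \left(1108 - 4872\right) - 739 = -3764 - 739 = -4503$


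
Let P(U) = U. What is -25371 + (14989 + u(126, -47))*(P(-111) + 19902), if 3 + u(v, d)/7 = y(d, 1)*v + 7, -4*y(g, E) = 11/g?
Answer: 28030557285/94 ≈ 2.9820e+8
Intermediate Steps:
y(g, E) = -11/(4*g)
u(v, d) = 28 - 77*v/(4*d) (u(v, d) = -21 + 7*((-11/(4*d))*v + 7) = -21 + 7*(-11*v/(4*d) + 7) = -21 + 7*(7 - 11*v/(4*d)) = -21 + (49 - 77*v/(4*d)) = 28 - 77*v/(4*d))
-25371 + (14989 + u(126, -47))*(P(-111) + 19902) = -25371 + (14989 + (28 - 77/4*126/(-47)))*(-111 + 19902) = -25371 + (14989 + (28 - 77/4*126*(-1/47)))*19791 = -25371 + (14989 + (28 + 4851/94))*19791 = -25371 + (14989 + 7483/94)*19791 = -25371 + (1416449/94)*19791 = -25371 + 28032942159/94 = 28030557285/94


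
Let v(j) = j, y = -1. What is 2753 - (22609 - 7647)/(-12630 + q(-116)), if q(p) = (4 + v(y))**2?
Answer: 34760575/12621 ≈ 2754.2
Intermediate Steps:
q(p) = 9 (q(p) = (4 - 1)**2 = 3**2 = 9)
2753 - (22609 - 7647)/(-12630 + q(-116)) = 2753 - (22609 - 7647)/(-12630 + 9) = 2753 - 14962/(-12621) = 2753 - 14962*(-1)/12621 = 2753 - 1*(-14962/12621) = 2753 + 14962/12621 = 34760575/12621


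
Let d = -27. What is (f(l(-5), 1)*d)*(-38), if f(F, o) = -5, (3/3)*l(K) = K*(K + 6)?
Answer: -5130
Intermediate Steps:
l(K) = K*(6 + K) (l(K) = K*(K + 6) = K*(6 + K))
(f(l(-5), 1)*d)*(-38) = -5*(-27)*(-38) = 135*(-38) = -5130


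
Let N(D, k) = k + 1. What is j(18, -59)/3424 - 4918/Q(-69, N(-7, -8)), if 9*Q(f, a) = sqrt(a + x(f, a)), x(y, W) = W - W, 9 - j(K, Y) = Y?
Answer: 17/856 + 44262*I*sqrt(7)/7 ≈ 0.01986 + 16729.0*I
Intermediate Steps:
j(K, Y) = 9 - Y
x(y, W) = 0
N(D, k) = 1 + k
Q(f, a) = sqrt(a)/9 (Q(f, a) = sqrt(a + 0)/9 = sqrt(a)/9)
j(18, -59)/3424 - 4918/Q(-69, N(-7, -8)) = (9 - 1*(-59))/3424 - 4918*9/sqrt(1 - 8) = (9 + 59)*(1/3424) - 4918*(-9*I*sqrt(7)/7) = 68*(1/3424) - 4918*(-9*I*sqrt(7)/7) = 17/856 - 4918*(-9*I*sqrt(7)/7) = 17/856 - (-44262)*I*sqrt(7)/7 = 17/856 + 44262*I*sqrt(7)/7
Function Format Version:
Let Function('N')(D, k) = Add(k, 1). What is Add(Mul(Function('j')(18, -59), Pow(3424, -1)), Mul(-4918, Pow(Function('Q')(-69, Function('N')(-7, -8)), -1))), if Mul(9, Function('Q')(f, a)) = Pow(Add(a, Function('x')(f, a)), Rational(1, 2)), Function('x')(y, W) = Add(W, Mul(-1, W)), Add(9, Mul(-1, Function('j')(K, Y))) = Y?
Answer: Add(Rational(17, 856), Mul(Rational(44262, 7), I, Pow(7, Rational(1, 2)))) ≈ Add(0.019860, Mul(16729., I))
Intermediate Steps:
Function('j')(K, Y) = Add(9, Mul(-1, Y))
Function('x')(y, W) = 0
Function('N')(D, k) = Add(1, k)
Function('Q')(f, a) = Mul(Rational(1, 9), Pow(a, Rational(1, 2))) (Function('Q')(f, a) = Mul(Rational(1, 9), Pow(Add(a, 0), Rational(1, 2))) = Mul(Rational(1, 9), Pow(a, Rational(1, 2))))
Add(Mul(Function('j')(18, -59), Pow(3424, -1)), Mul(-4918, Pow(Function('Q')(-69, Function('N')(-7, -8)), -1))) = Add(Mul(Add(9, Mul(-1, -59)), Pow(3424, -1)), Mul(-4918, Pow(Mul(Rational(1, 9), Pow(Add(1, -8), Rational(1, 2))), -1))) = Add(Mul(Add(9, 59), Rational(1, 3424)), Mul(-4918, Pow(Mul(Rational(1, 9), Pow(-7, Rational(1, 2))), -1))) = Add(Mul(68, Rational(1, 3424)), Mul(-4918, Pow(Mul(Rational(1, 9), Mul(I, Pow(7, Rational(1, 2)))), -1))) = Add(Rational(17, 856), Mul(-4918, Pow(Mul(Rational(1, 9), I, Pow(7, Rational(1, 2))), -1))) = Add(Rational(17, 856), Mul(-4918, Mul(Rational(-9, 7), I, Pow(7, Rational(1, 2))))) = Add(Rational(17, 856), Mul(Rational(44262, 7), I, Pow(7, Rational(1, 2))))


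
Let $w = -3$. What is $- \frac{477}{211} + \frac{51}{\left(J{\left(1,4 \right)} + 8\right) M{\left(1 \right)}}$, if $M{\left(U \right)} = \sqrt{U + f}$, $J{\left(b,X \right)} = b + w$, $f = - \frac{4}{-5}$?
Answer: $- \frac{477}{211} + \frac{17 \sqrt{5}}{6} \approx 4.0749$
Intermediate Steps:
$f = \frac{4}{5}$ ($f = \left(-4\right) \left(- \frac{1}{5}\right) = \frac{4}{5} \approx 0.8$)
$J{\left(b,X \right)} = -3 + b$ ($J{\left(b,X \right)} = b - 3 = -3 + b$)
$M{\left(U \right)} = \sqrt{\frac{4}{5} + U}$ ($M{\left(U \right)} = \sqrt{U + \frac{4}{5}} = \sqrt{\frac{4}{5} + U}$)
$- \frac{477}{211} + \frac{51}{\left(J{\left(1,4 \right)} + 8\right) M{\left(1 \right)}} = - \frac{477}{211} + \frac{51}{\left(\left(-3 + 1\right) + 8\right) \frac{\sqrt{20 + 25 \cdot 1}}{5}} = \left(-477\right) \frac{1}{211} + \frac{51}{\left(-2 + 8\right) \frac{\sqrt{20 + 25}}{5}} = - \frac{477}{211} + \frac{51}{6 \frac{\sqrt{45}}{5}} = - \frac{477}{211} + \frac{51}{6 \frac{3 \sqrt{5}}{5}} = - \frac{477}{211} + \frac{51}{\frac{18}{5} \sqrt{5}} = - \frac{477}{211} + 51 \frac{\sqrt{5}}{18} = - \frac{477}{211} + \frac{17 \sqrt{5}}{6}$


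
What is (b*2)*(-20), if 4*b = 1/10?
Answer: -1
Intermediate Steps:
b = 1/40 (b = (1/4)/10 = (1/4)*(1/10) = 1/40 ≈ 0.025000)
(b*2)*(-20) = ((1/40)*2)*(-20) = (1/20)*(-20) = -1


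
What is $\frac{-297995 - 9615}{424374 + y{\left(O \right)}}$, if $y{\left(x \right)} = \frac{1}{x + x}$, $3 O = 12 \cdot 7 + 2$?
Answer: $- \frac{52908920}{72992331} \approx -0.72486$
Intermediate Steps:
$O = \frac{86}{3}$ ($O = \frac{12 \cdot 7 + 2}{3} = \frac{84 + 2}{3} = \frac{1}{3} \cdot 86 = \frac{86}{3} \approx 28.667$)
$y{\left(x \right)} = \frac{1}{2 x}$
$\frac{-297995 - 9615}{424374 + y{\left(O \right)}} = \frac{-297995 - 9615}{424374 + \frac{1}{2 \cdot \frac{86}{3}}} = - \frac{307610}{424374 + \frac{1}{2} \cdot \frac{3}{86}} = - \frac{307610}{424374 + \frac{3}{172}} = - \frac{307610}{\frac{72992331}{172}} = \left(-307610\right) \frac{172}{72992331} = - \frac{52908920}{72992331}$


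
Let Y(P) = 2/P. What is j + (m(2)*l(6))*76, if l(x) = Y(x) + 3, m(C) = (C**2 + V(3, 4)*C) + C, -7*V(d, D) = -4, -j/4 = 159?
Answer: 24644/21 ≈ 1173.5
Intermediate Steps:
j = -636 (j = -4*159 = -636)
V(d, D) = 4/7 (V(d, D) = -1/7*(-4) = 4/7)
m(C) = C**2 + 11*C/7 (m(C) = (C**2 + 4*C/7) + C = C**2 + 11*C/7)
l(x) = 3 + 2/x (l(x) = 2/x + 3 = 3 + 2/x)
j + (m(2)*l(6))*76 = -636 + (((1/7)*2*(11 + 7*2))*(3 + 2/6))*76 = -636 + (((1/7)*2*(11 + 14))*(3 + 2*(1/6)))*76 = -636 + (((1/7)*2*25)*(3 + 1/3))*76 = -636 + ((50/7)*(10/3))*76 = -636 + (500/21)*76 = -636 + 38000/21 = 24644/21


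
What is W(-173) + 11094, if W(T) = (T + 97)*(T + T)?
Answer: 37390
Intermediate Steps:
W(T) = 2*T*(97 + T) (W(T) = (97 + T)*(2*T) = 2*T*(97 + T))
W(-173) + 11094 = 2*(-173)*(97 - 173) + 11094 = 2*(-173)*(-76) + 11094 = 26296 + 11094 = 37390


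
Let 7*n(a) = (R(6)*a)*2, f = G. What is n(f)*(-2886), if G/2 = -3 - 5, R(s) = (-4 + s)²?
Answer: 369408/7 ≈ 52773.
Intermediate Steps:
G = -16 (G = 2*(-3 - 5) = 2*(-8) = -16)
f = -16
n(a) = 8*a/7 (n(a) = (((-4 + 6)²*a)*2)/7 = ((2²*a)*2)/7 = ((4*a)*2)/7 = (8*a)/7 = 8*a/7)
n(f)*(-2886) = ((8/7)*(-16))*(-2886) = -128/7*(-2886) = 369408/7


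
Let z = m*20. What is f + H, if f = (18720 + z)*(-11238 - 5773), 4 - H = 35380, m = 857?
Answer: -610049836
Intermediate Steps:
H = -35376 (H = 4 - 1*35380 = 4 - 35380 = -35376)
z = 17140 (z = 857*20 = 17140)
f = -610014460 (f = (18720 + 17140)*(-11238 - 5773) = 35860*(-17011) = -610014460)
f + H = -610014460 - 35376 = -610049836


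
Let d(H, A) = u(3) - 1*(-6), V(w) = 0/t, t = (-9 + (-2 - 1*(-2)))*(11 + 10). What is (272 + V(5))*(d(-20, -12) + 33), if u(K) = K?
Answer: 11424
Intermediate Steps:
t = -189 (t = (-9 + (-2 + 2))*21 = (-9 + 0)*21 = -9*21 = -189)
V(w) = 0 (V(w) = 0/(-189) = 0*(-1/189) = 0)
d(H, A) = 9 (d(H, A) = 3 - 1*(-6) = 3 + 6 = 9)
(272 + V(5))*(d(-20, -12) + 33) = (272 + 0)*(9 + 33) = 272*42 = 11424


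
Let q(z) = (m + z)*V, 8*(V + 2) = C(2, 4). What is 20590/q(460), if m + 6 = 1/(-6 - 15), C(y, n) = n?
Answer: -288260/9533 ≈ -30.238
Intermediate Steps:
V = -3/2 (V = -2 + (1/8)*4 = -2 + 1/2 = -3/2 ≈ -1.5000)
m = -127/21 (m = -6 + 1/(-6 - 15) = -6 + 1/(-21) = -6 - 1/21 = -127/21 ≈ -6.0476)
q(z) = 127/14 - 3*z/2 (q(z) = (-127/21 + z)*(-3/2) = 127/14 - 3*z/2)
20590/q(460) = 20590/(127/14 - 3/2*460) = 20590/(127/14 - 690) = 20590/(-9533/14) = 20590*(-14/9533) = -288260/9533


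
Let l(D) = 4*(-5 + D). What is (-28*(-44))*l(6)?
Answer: 4928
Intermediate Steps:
l(D) = -20 + 4*D
(-28*(-44))*l(6) = (-28*(-44))*(-20 + 4*6) = 1232*(-20 + 24) = 1232*4 = 4928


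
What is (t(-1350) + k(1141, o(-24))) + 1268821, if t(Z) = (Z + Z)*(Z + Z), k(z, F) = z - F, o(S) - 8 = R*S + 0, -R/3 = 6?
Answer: 8559522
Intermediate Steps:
R = -18 (R = -3*6 = -18)
o(S) = 8 - 18*S (o(S) = 8 + (-18*S + 0) = 8 - 18*S)
t(Z) = 4*Z² (t(Z) = (2*Z)*(2*Z) = 4*Z²)
(t(-1350) + k(1141, o(-24))) + 1268821 = (4*(-1350)² + (1141 - (8 - 18*(-24)))) + 1268821 = (4*1822500 + (1141 - (8 + 432))) + 1268821 = (7290000 + (1141 - 1*440)) + 1268821 = (7290000 + (1141 - 440)) + 1268821 = (7290000 + 701) + 1268821 = 7290701 + 1268821 = 8559522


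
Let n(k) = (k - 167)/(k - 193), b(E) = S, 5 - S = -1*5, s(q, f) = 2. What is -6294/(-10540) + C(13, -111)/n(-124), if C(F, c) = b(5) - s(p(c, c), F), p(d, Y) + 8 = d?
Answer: 14280497/1533570 ≈ 9.3119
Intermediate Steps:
p(d, Y) = -8 + d
S = 10 (S = 5 - (-1)*5 = 5 - 1*(-5) = 5 + 5 = 10)
b(E) = 10
C(F, c) = 8 (C(F, c) = 10 - 1*2 = 10 - 2 = 8)
n(k) = (-167 + k)/(-193 + k)
-6294/(-10540) + C(13, -111)/n(-124) = -6294/(-10540) + 8/(((-167 - 124)/(-193 - 124))) = -6294*(-1/10540) + 8/((-291/(-317))) = 3147/5270 + 8/((-1/317*(-291))) = 3147/5270 + 8/(291/317) = 3147/5270 + 8*(317/291) = 3147/5270 + 2536/291 = 14280497/1533570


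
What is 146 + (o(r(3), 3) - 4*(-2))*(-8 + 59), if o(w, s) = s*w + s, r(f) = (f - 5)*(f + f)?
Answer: -1129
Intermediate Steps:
r(f) = 2*f*(-5 + f) (r(f) = (-5 + f)*(2*f) = 2*f*(-5 + f))
o(w, s) = s + s*w
146 + (o(r(3), 3) - 4*(-2))*(-8 + 59) = 146 + (3*(1 + 2*3*(-5 + 3)) - 4*(-2))*(-8 + 59) = 146 + (3*(1 + 2*3*(-2)) + 8)*51 = 146 + (3*(1 - 12) + 8)*51 = 146 + (3*(-11) + 8)*51 = 146 + (-33 + 8)*51 = 146 - 25*51 = 146 - 1275 = -1129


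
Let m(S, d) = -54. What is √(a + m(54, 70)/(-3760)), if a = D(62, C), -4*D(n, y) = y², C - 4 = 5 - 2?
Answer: I*√10811410/940 ≈ 3.4979*I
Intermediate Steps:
C = 7 (C = 4 + (5 - 2) = 4 + 3 = 7)
D(n, y) = -y²/4
a = -49/4 (a = -¼*7² = -¼*49 = -49/4 ≈ -12.250)
√(a + m(54, 70)/(-3760)) = √(-49/4 - 54/(-3760)) = √(-49/4 - 54*(-1/3760)) = √(-49/4 + 27/1880) = √(-23003/1880) = I*√10811410/940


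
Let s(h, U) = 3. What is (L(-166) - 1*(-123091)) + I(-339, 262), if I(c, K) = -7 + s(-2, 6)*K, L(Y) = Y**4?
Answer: 759457006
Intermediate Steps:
I(c, K) = -7 + 3*K
(L(-166) - 1*(-123091)) + I(-339, 262) = ((-166)**4 - 1*(-123091)) + (-7 + 3*262) = (759333136 + 123091) + (-7 + 786) = 759456227 + 779 = 759457006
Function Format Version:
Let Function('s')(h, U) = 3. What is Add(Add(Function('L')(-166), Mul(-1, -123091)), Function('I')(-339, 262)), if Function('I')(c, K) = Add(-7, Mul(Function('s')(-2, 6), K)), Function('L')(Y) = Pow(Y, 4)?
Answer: 759457006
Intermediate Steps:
Function('I')(c, K) = Add(-7, Mul(3, K))
Add(Add(Function('L')(-166), Mul(-1, -123091)), Function('I')(-339, 262)) = Add(Add(Pow(-166, 4), Mul(-1, -123091)), Add(-7, Mul(3, 262))) = Add(Add(759333136, 123091), Add(-7, 786)) = Add(759456227, 779) = 759457006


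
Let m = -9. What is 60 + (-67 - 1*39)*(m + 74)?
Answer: -6830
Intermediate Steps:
60 + (-67 - 1*39)*(m + 74) = 60 + (-67 - 1*39)*(-9 + 74) = 60 + (-67 - 39)*65 = 60 - 106*65 = 60 - 6890 = -6830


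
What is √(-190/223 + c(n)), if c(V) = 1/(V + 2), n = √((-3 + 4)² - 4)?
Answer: √(-190/223 + 1/(2 + I*√3)) ≈ 0.16077 - 0.76951*I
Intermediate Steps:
n = I*√3 (n = √(1² - 4) = √(1 - 4) = √(-3) = I*√3 ≈ 1.732*I)
c(V) = 1/(2 + V)
√(-190/223 + c(n)) = √(-190/223 + 1/(2 + I*√3))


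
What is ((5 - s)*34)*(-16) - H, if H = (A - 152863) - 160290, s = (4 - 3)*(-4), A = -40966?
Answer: 349223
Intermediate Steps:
s = -4 (s = 1*(-4) = -4)
H = -354119 (H = (-40966 - 152863) - 160290 = -193829 - 160290 = -354119)
((5 - s)*34)*(-16) - H = ((5 - 1*(-4))*34)*(-16) - 1*(-354119) = ((5 + 4)*34)*(-16) + 354119 = (9*34)*(-16) + 354119 = 306*(-16) + 354119 = -4896 + 354119 = 349223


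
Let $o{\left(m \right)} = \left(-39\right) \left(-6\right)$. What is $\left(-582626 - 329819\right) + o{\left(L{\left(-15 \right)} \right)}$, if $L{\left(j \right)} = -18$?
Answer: $-912211$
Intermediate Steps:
$o{\left(m \right)} = 234$
$\left(-582626 - 329819\right) + o{\left(L{\left(-15 \right)} \right)} = \left(-582626 - 329819\right) + 234 = -912445 + 234 = -912211$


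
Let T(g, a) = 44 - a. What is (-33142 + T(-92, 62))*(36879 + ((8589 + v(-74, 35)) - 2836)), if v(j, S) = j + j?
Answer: -1408769440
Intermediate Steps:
v(j, S) = 2*j
(-33142 + T(-92, 62))*(36879 + ((8589 + v(-74, 35)) - 2836)) = (-33142 + (44 - 1*62))*(36879 + ((8589 + 2*(-74)) - 2836)) = (-33142 + (44 - 62))*(36879 + ((8589 - 148) - 2836)) = (-33142 - 18)*(36879 + (8441 - 2836)) = -33160*(36879 + 5605) = -33160*42484 = -1408769440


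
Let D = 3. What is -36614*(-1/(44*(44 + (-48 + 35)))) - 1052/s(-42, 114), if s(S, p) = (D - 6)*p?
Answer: 3489229/116622 ≈ 29.919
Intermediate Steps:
s(S, p) = -3*p (s(S, p) = (3 - 6)*p = -3*p)
-36614*(-1/(44*(44 + (-48 + 35)))) - 1052/s(-42, 114) = -36614*(-1/(44*(44 + (-48 + 35)))) - 1052/((-3*114)) = -36614*(-1/(44*(44 - 13))) - 1052/(-342) = -36614/((-44*31)) - 1052*(-1/342) = -36614/(-1364) + 526/171 = -36614*(-1/1364) + 526/171 = 18307/682 + 526/171 = 3489229/116622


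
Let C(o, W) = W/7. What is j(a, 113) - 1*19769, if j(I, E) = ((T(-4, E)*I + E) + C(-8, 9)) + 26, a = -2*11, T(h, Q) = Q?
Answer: -154803/7 ≈ -22115.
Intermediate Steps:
a = -22
C(o, W) = W/7 (C(o, W) = W*(1/7) = W/7)
j(I, E) = 191/7 + E + E*I (j(I, E) = ((E*I + E) + (1/7)*9) + 26 = ((E + E*I) + 9/7) + 26 = (9/7 + E + E*I) + 26 = 191/7 + E + E*I)
j(a, 113) - 1*19769 = (191/7 + 113 + 113*(-22)) - 1*19769 = (191/7 + 113 - 2486) - 19769 = -16420/7 - 19769 = -154803/7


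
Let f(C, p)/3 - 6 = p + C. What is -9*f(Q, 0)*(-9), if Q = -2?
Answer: 972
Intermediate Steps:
f(C, p) = 18 + 3*C + 3*p (f(C, p) = 18 + 3*(p + C) = 18 + 3*(C + p) = 18 + (3*C + 3*p) = 18 + 3*C + 3*p)
-9*f(Q, 0)*(-9) = -9*(18 + 3*(-2) + 3*0)*(-9) = -9*(18 - 6 + 0)*(-9) = -9*12*(-9) = -108*(-9) = 972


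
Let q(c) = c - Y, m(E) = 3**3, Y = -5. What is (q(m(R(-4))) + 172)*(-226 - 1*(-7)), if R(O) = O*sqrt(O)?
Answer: -44676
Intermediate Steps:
R(O) = O**(3/2)
m(E) = 27
q(c) = 5 + c (q(c) = c - 1*(-5) = c + 5 = 5 + c)
(q(m(R(-4))) + 172)*(-226 - 1*(-7)) = ((5 + 27) + 172)*(-226 - 1*(-7)) = (32 + 172)*(-226 + 7) = 204*(-219) = -44676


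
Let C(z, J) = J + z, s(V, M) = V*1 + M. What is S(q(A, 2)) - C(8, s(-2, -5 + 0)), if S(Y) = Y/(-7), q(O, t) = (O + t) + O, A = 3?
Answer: -15/7 ≈ -2.1429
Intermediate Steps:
q(O, t) = t + 2*O
S(Y) = -Y/7 (S(Y) = Y*(-⅐) = -Y/7)
s(V, M) = M + V (s(V, M) = V + M = M + V)
S(q(A, 2)) - C(8, s(-2, -5 + 0)) = -(2 + 2*3)/7 - (((-5 + 0) - 2) + 8) = -(2 + 6)/7 - ((-5 - 2) + 8) = -⅐*8 - (-7 + 8) = -8/7 - 1*1 = -8/7 - 1 = -15/7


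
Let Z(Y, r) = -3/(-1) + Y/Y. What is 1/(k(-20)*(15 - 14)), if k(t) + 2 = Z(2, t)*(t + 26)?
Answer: 1/22 ≈ 0.045455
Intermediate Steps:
Z(Y, r) = 4 (Z(Y, r) = -3*(-1) + 1 = 3 + 1 = 4)
k(t) = 102 + 4*t (k(t) = -2 + 4*(t + 26) = -2 + 4*(26 + t) = -2 + (104 + 4*t) = 102 + 4*t)
1/(k(-20)*(15 - 14)) = 1/((102 + 4*(-20))*(15 - 14)) = 1/((102 - 80)*1) = 1/(22*1) = 1/22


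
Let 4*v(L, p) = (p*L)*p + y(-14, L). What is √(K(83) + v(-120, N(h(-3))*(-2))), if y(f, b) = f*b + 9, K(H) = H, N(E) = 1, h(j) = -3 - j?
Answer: √1541/2 ≈ 19.628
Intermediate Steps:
y(f, b) = 9 + b*f (y(f, b) = b*f + 9 = 9 + b*f)
v(L, p) = 9/4 - 7*L/2 + L*p²/4 (v(L, p) = ((p*L)*p + (9 + L*(-14)))/4 = ((L*p)*p + (9 - 14*L))/4 = (L*p² + (9 - 14*L))/4 = (9 - 14*L + L*p²)/4 = 9/4 - 7*L/2 + L*p²/4)
√(K(83) + v(-120, N(h(-3))*(-2))) = √(83 + (9/4 - 7/2*(-120) + (¼)*(-120)*(1*(-2))²)) = √(83 + (9/4 + 420 + (¼)*(-120)*(-2)²)) = √(83 + (9/4 + 420 + (¼)*(-120)*4)) = √(83 + (9/4 + 420 - 120)) = √(83 + 1209/4) = √(1541/4) = √1541/2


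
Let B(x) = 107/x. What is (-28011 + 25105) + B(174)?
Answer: -505537/174 ≈ -2905.4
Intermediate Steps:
(-28011 + 25105) + B(174) = (-28011 + 25105) + 107/174 = -2906 + 107*(1/174) = -2906 + 107/174 = -505537/174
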